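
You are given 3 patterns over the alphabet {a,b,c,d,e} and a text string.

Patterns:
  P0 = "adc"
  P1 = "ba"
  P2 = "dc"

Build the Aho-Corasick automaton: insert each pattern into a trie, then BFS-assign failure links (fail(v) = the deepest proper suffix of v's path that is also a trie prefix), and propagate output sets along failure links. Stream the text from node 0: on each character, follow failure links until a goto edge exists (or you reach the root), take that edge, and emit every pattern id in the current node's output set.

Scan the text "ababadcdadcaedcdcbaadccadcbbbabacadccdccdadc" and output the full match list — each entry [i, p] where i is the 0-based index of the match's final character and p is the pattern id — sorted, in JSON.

Construct AC machine:
Trie (insert patterns):
  0='ε' goto a→1 b→4 d→6
  1='a' goto d→2
  2='ad' goto c→3
  3='adc' goto ·  [P0 ends]
  4='b' goto a→5
  5='ba' goto ·  [P1 ends]
  6='d' goto c→7
  7='dc' goto ·  [P2 ends]

BFS fail/out derivation:
  fail(1) 'a': from fail(0)=0 chase 'a': 0 ⇒ 0;  out=∅∪out(0)=∅
  fail(4) 'b': from fail(0)=0 chase 'b': 0 ⇒ 0;  out=∅∪out(0)=∅
  fail(6) 'd': from fail(0)=0 chase 'd': 0 ⇒ 0;  out=∅∪out(0)=∅
  fail(2) 'ad': from fail(1)=0 chase 'd': 0 ⇒ 6;  out=∅∪out(6)=∅
  fail(5) 'ba': from fail(4)=0 chase 'a': 0 ⇒ 1;  out={1}∪out(1)={1}
  fail(7) 'dc': from fail(6)=0 chase 'c': 0 ⇒ 0;  out={2}∪out(0)={2}
  fail(3) 'adc': from fail(2)=6 chase 'c': 6 ⇒ 7;  out={0}∪out(7)={0,2}

Text stream:
[0] read 'a'  n0⇒n1
[1] read 'b'  n1⇒n4 ·f
[2] read 'a'  n4⇒n5  → match P1@[1:2]
[3] read 'b'  n5⇒n4 ·f
[4] read 'a'  n4⇒n5  → match P1@[3:4]
[5] read 'd'  n5⇒n2 ·f
[6] read 'c'  n2⇒n3  → match P0@[4:6],P2@[5:6]
[7] read 'd'  n3⇒n6 ·f
[8] read 'a'  n6⇒n1 ·f
[9] read 'd'  n1⇒n2
[10] read 'c'  n2⇒n3  → match P0@[8:10],P2@[9:10]
[11] read 'a'  n3⇒n1 ·f
[12] read 'e'  n1⇒n0 ·f
[13] read 'd'  n0⇒n6
[14] read 'c'  n6⇒n7  → match P2@[13:14]
[15] read 'd'  n7⇒n6 ·f
[16] read 'c'  n6⇒n7  → match P2@[15:16]
[17] read 'b'  n7⇒n4 ·f
[18] read 'a'  n4⇒n5  → match P1@[17:18]
[19] read 'a'  n5⇒n1 ·f
[20] read 'd'  n1⇒n2
[21] read 'c'  n2⇒n3  → match P0@[19:21],P2@[20:21]
[22] read 'c'  n3⇒n0 ·f
[23] read 'a'  n0⇒n1
[24] read 'd'  n1⇒n2
[25] read 'c'  n2⇒n3  → match P0@[23:25],P2@[24:25]
[26] read 'b'  n3⇒n4 ·f
[27] read 'b'  n4⇒n4 ·f
[28] read 'b'  n4⇒n4 ·f
[29] read 'a'  n4⇒n5  → match P1@[28:29]
[30] read 'b'  n5⇒n4 ·f
[31] read 'a'  n4⇒n5  → match P1@[30:31]
[32] read 'c'  n5⇒n0 ·f
[33] read 'a'  n0⇒n1
[34] read 'd'  n1⇒n2
[35] read 'c'  n2⇒n3  → match P0@[33:35],P2@[34:35]
[36] read 'c'  n3⇒n0 ·f
[37] read 'd'  n0⇒n6
[38] read 'c'  n6⇒n7  → match P2@[37:38]
[39] read 'c'  n7⇒n0 ·f
[40] read 'd'  n0⇒n6
[41] read 'a'  n6⇒n1 ·f
[42] read 'd'  n1⇒n2
[43] read 'c'  n2⇒n3  → match P0@[41:43],P2@[42:43]

Matches: [[2,1],[4,1],[6,0],[6,2],[10,0],[10,2],[14,2],[16,2],[18,1],[21,0],[21,2],[25,0],[25,2],[29,1],[31,1],[35,0],[35,2],[38,2],[43,0],[43,2]]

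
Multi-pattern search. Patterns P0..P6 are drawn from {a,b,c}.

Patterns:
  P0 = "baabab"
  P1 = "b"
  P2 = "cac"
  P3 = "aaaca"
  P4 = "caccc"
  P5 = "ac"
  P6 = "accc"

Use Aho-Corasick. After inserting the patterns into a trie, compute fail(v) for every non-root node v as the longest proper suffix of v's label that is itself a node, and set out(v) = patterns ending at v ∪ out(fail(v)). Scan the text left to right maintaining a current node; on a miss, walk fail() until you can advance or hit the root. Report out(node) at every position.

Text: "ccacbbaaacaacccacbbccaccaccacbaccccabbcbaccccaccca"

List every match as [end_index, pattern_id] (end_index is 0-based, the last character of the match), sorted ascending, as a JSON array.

Build automaton:
Trie (insert patterns):
  0='ε' goto a→10 b→1 c→7
  1='b' goto a→2  [P1 ends]
  2='ba' goto a→3
  3='baa' goto b→4
  4='baab' goto a→5
  5='baaba' goto b→6
  6='baabab' goto ·  [P0 ends]
  7='c' goto a→8
  8='ca' goto c→9
  9='cac' goto c→15  [P2 ends]
  10='a' goto a→11 c→17
  11='aa' goto a→12
  12='aaa' goto c→13
  13='aaac' goto a→14
  14='aaaca' goto ·  [P3 ends]
  15='cacc' goto c→16
  16='caccc' goto ·  [P4 ends]
  17='ac' goto c→18  [P5 ends]
  18='acc' goto c→19
  19='accc' goto ·  [P6 ends]

Failure links (BFS by depth):
  n1('b'): parent n0 fail=0; on 'b' 0 → fail=0;  out {1}∪∅={1}
  n7('c'): parent n0 fail=0; on 'c' 0 → fail=0;  out ∅∪∅=∅
  n10('a'): parent n0 fail=0; on 'a' 0 → fail=0;  out ∅∪∅=∅
  n2('ba'): parent n1 fail=0; on 'a' 0 → fail=10;  out ∅∪∅=∅
  n8('ca'): parent n7 fail=0; on 'a' 0 → fail=10;  out ∅∪∅=∅
  n11('aa'): parent n10 fail=0; on 'a' 0 → fail=10;  out ∅∪∅=∅
  n17('ac'): parent n10 fail=0; on 'c' 0 → fail=7;  out {5}∪∅={5}
  n3('baa'): parent n2 fail=10; on 'a' 10 → fail=11;  out ∅∪∅=∅
  n9('cac'): parent n8 fail=10; on 'c' 10 → fail=17;  out {2}∪{5}={2,5}
  n12('aaa'): parent n11 fail=10; on 'a' 10 → fail=11;  out ∅∪∅=∅
  n18('acc'): parent n17 fail=7; on 'c' 7→0 → fail=7;  out ∅∪∅=∅
  n4('baab'): parent n3 fail=11; on 'b' 11→10→0 → fail=1;  out ∅∪{1}={1}
  n13('aaac'): parent n12 fail=11; on 'c' 11→10 → fail=17;  out ∅∪{5}={5}
  n15('cacc'): parent n9 fail=17; on 'c' 17 → fail=18;  out ∅∪∅=∅
  n19('accc'): parent n18 fail=7; on 'c' 7→0 → fail=7;  out {6}∪∅={6}
  n5('baaba'): parent n4 fail=1; on 'a' 1 → fail=2;  out ∅∪∅=∅
  n14('aaaca'): parent n13 fail=17; on 'a' 17→7 → fail=8;  out {3}∪∅={3}
  n16('caccc'): parent n15 fail=18; on 'c' 18 → fail=19;  out {4}∪{6}={4,6}
  n6('baabab'): parent n5 fail=2; on 'b' 2→10→0 → fail=1;  out {0}∪{1}={0,1}

Run:
[0] read 'c'  n0⇒n7
[1] read 'c'  n7⇒n7 ·f
[2] read 'a'  n7⇒n8
[3] read 'c'  n8⇒n9  emit P2@[1:3],P5@[2:3]
[4] read 'b'  n9⇒n1 ·f  emit P1@[4:4]
[5] read 'b'  n1⇒n1 ·f  emit P1@[5:5]
[6] read 'a'  n1⇒n2
[7] read 'a'  n2⇒n3
[8] read 'a'  n3⇒n12 ·f
[9] read 'c'  n12⇒n13  emit P5@[8:9]
[10] read 'a'  n13⇒n14  emit P3@[6:10]
[11] read 'a'  n14⇒n11 ·f
[12] read 'c'  n11⇒n17 ·f  emit P5@[11:12]
[13] read 'c'  n17⇒n18
[14] read 'c'  n18⇒n19  emit P6@[11:14]
[15] read 'a'  n19⇒n8 ·f
[16] read 'c'  n8⇒n9  emit P2@[14:16],P5@[15:16]
[17] read 'b'  n9⇒n1 ·f  emit P1@[17:17]
[18] read 'b'  n1⇒n1 ·f  emit P1@[18:18]
[19] read 'c'  n1⇒n7 ·f
[20] read 'c'  n7⇒n7 ·f
[21] read 'a'  n7⇒n8
[22] read 'c'  n8⇒n9  emit P2@[20:22],P5@[21:22]
[23] read 'c'  n9⇒n15
[24] read 'a'  n15⇒n8 ·f
[25] read 'c'  n8⇒n9  emit P2@[23:25],P5@[24:25]
[26] read 'c'  n9⇒n15
[27] read 'a'  n15⇒n8 ·f
[28] read 'c'  n8⇒n9  emit P2@[26:28],P5@[27:28]
[29] read 'b'  n9⇒n1 ·f  emit P1@[29:29]
[30] read 'a'  n1⇒n2
[31] read 'c'  n2⇒n17 ·f  emit P5@[30:31]
[32] read 'c'  n17⇒n18
[33] read 'c'  n18⇒n19  emit P6@[30:33]
[34] read 'c'  n19⇒n7 ·f
[35] read 'a'  n7⇒n8
[36] read 'b'  n8⇒n1 ·f  emit P1@[36:36]
[37] read 'b'  n1⇒n1 ·f  emit P1@[37:37]
[38] read 'c'  n1⇒n7 ·f
[39] read 'b'  n7⇒n1 ·f  emit P1@[39:39]
[40] read 'a'  n1⇒n2
[41] read 'c'  n2⇒n17 ·f  emit P5@[40:41]
[42] read 'c'  n17⇒n18
[43] read 'c'  n18⇒n19  emit P6@[40:43]
[44] read 'c'  n19⇒n7 ·f
[45] read 'a'  n7⇒n8
[46] read 'c'  n8⇒n9  emit P2@[44:46],P5@[45:46]
[47] read 'c'  n9⇒n15
[48] read 'c'  n15⇒n16  emit P4@[44:48],P6@[45:48]
[49] read 'a'  n16⇒n8 ·f

Result: [[3,2],[3,5],[4,1],[5,1],[9,5],[10,3],[12,5],[14,6],[16,2],[16,5],[17,1],[18,1],[22,2],[22,5],[25,2],[25,5],[28,2],[28,5],[29,1],[31,5],[33,6],[36,1],[37,1],[39,1],[41,5],[43,6],[46,2],[46,5],[48,4],[48,6]]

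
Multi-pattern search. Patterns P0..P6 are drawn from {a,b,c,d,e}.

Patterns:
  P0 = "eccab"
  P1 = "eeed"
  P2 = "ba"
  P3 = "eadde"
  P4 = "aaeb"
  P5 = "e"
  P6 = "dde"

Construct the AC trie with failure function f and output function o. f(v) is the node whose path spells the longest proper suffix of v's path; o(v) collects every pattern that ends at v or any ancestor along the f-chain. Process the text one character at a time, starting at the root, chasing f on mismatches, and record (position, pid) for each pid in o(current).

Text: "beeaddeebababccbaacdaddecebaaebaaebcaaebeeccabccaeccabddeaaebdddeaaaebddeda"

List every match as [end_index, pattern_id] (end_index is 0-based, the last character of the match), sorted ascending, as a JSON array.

Build automaton:
Trie nodes:
  0='ε' goto a→15 b→9 d→19 e→1
  1='e' goto a→11 c→2 e→6  [P5 ends]
  2='ec' goto c→3
  3='ecc' goto a→4
  4='ecca' goto b→5
  5='eccab' goto ·  [P0 ends]
  6='ee' goto e→7
  7='eee' goto d→8
  8='eeed' goto ·  [P1 ends]
  9='b' goto a→10
  10='ba' goto ·  [P2 ends]
  11='ea' goto d→12
  12='ead' goto d→13
  13='eadd' goto e→14
  14='eadde' goto ·  [P3 ends]
  15='a' goto a→16
  16='aa' goto e→17
  17='aae' goto b→18
  18='aaeb' goto ·  [P4 ends]
  19='d' goto d→20
  20='dd' goto e→21
  21='dde' goto ·  [P6 ends]

BFS fail/out derivation:
  n1('e'): parent n0 fail=0; on 'e' 0 → fail=0;  out {5}∪∅={5}
  n9('b'): parent n0 fail=0; on 'b' 0 → fail=0;  out ∅∪∅=∅
  n15('a'): parent n0 fail=0; on 'a' 0 → fail=0;  out ∅∪∅=∅
  n19('d'): parent n0 fail=0; on 'd' 0 → fail=0;  out ∅∪∅=∅
  n2('ec'): parent n1 fail=0; on 'c' 0 → fail=0;  out ∅∪∅=∅
  n6('ee'): parent n1 fail=0; on 'e' 0 → fail=1;  out ∅∪{5}={5}
  n10('ba'): parent n9 fail=0; on 'a' 0 → fail=15;  out {2}∪∅={2}
  n11('ea'): parent n1 fail=0; on 'a' 0 → fail=15;  out ∅∪∅=∅
  n16('aa'): parent n15 fail=0; on 'a' 0 → fail=15;  out ∅∪∅=∅
  n20('dd'): parent n19 fail=0; on 'd' 0 → fail=19;  out ∅∪∅=∅
  n3('ecc'): parent n2 fail=0; on 'c' 0 → fail=0;  out ∅∪∅=∅
  n7('eee'): parent n6 fail=1; on 'e' 1 → fail=6;  out ∅∪{5}={5}
  n12('ead'): parent n11 fail=15; on 'd' 15→0 → fail=19;  out ∅∪∅=∅
  n17('aae'): parent n16 fail=15; on 'e' 15→0 → fail=1;  out ∅∪{5}={5}
  n21('dde'): parent n20 fail=19; on 'e' 19→0 → fail=1;  out {6}∪{5}={5,6}
  n4('ecca'): parent n3 fail=0; on 'a' 0 → fail=15;  out ∅∪∅=∅
  n8('eeed'): parent n7 fail=6; on 'd' 6→1→0 → fail=19;  out {1}∪∅={1}
  n13('eadd'): parent n12 fail=19; on 'd' 19 → fail=20;  out ∅∪∅=∅
  n18('aaeb'): parent n17 fail=1; on 'b' 1→0 → fail=9;  out {4}∪∅={4}
  n5('eccab'): parent n4 fail=15; on 'b' 15→0 → fail=9;  out {0}∪∅={0}
  n14('eadde'): parent n13 fail=20; on 'e' 20 → fail=21;  out {3}∪{5,6}={3,5,6}

Scan:
[0] read 'b'  n0⇒n9
[1] read 'e'  n9⇒n1 ·f  emit P5@[1:1]
[2] read 'e'  n1⇒n6  emit P5@[2:2]
[3] read 'a'  n6⇒n11 ·f
[4] read 'd'  n11⇒n12
[5] read 'd'  n12⇒n13
[6] read 'e'  n13⇒n14  emit P3@[2:6],P5@[6:6],P6@[4:6]
[7] read 'e'  n14⇒n6 ·f  emit P5@[7:7]
[8] read 'b'  n6⇒n9 ·f
[9] read 'a'  n9⇒n10  emit P2@[8:9]
[10] read 'b'  n10⇒n9 ·f
[11] read 'a'  n9⇒n10  emit P2@[10:11]
[12] read 'b'  n10⇒n9 ·f
[13] read 'c'  n9⇒n0 ·f
[14] read 'c'  n0⇒n0
[15] read 'b'  n0⇒n9
[16] read 'a'  n9⇒n10  emit P2@[15:16]
[17] read 'a'  n10⇒n16 ·f
[18] read 'c'  n16⇒n0 ·f
[19] read 'd'  n0⇒n19
[20] read 'a'  n19⇒n15 ·f
[21] read 'd'  n15⇒n19 ·f
[22] read 'd'  n19⇒n20
[23] read 'e'  n20⇒n21  emit P5@[23:23],P6@[21:23]
[24] read 'c'  n21⇒n2 ·f
[25] read 'e'  n2⇒n1 ·f  emit P5@[25:25]
[26] read 'b'  n1⇒n9 ·f
[27] read 'a'  n9⇒n10  emit P2@[26:27]
[28] read 'a'  n10⇒n16 ·f
[29] read 'e'  n16⇒n17  emit P5@[29:29]
[30] read 'b'  n17⇒n18  emit P4@[27:30]
[31] read 'a'  n18⇒n10 ·f  emit P2@[30:31]
[32] read 'a'  n10⇒n16 ·f
[33] read 'e'  n16⇒n17  emit P5@[33:33]
[34] read 'b'  n17⇒n18  emit P4@[31:34]
[35] read 'c'  n18⇒n0 ·f
[36] read 'a'  n0⇒n15
[37] read 'a'  n15⇒n16
[38] read 'e'  n16⇒n17  emit P5@[38:38]
[39] read 'b'  n17⇒n18  emit P4@[36:39]
[40] read 'e'  n18⇒n1 ·f  emit P5@[40:40]
[41] read 'e'  n1⇒n6  emit P5@[41:41]
[42] read 'c'  n6⇒n2 ·f
[43] read 'c'  n2⇒n3
[44] read 'a'  n3⇒n4
[45] read 'b'  n4⇒n5  emit P0@[41:45]
[46] read 'c'  n5⇒n0 ·f
[47] read 'c'  n0⇒n0
[48] read 'a'  n0⇒n15
[49] read 'e'  n15⇒n1 ·f  emit P5@[49:49]
[50] read 'c'  n1⇒n2
[51] read 'c'  n2⇒n3
[52] read 'a'  n3⇒n4
[53] read 'b'  n4⇒n5  emit P0@[49:53]
[54] read 'd'  n5⇒n19 ·f
[55] read 'd'  n19⇒n20
[56] read 'e'  n20⇒n21  emit P5@[56:56],P6@[54:56]
[57] read 'a'  n21⇒n11 ·f
[58] read 'a'  n11⇒n16 ·f
[59] read 'e'  n16⇒n17  emit P5@[59:59]
[60] read 'b'  n17⇒n18  emit P4@[57:60]
[61] read 'd'  n18⇒n19 ·f
[62] read 'd'  n19⇒n20
[63] read 'd'  n20⇒n20 ·f
[64] read 'e'  n20⇒n21  emit P5@[64:64],P6@[62:64]
[65] read 'a'  n21⇒n11 ·f
[66] read 'a'  n11⇒n16 ·f
[67] read 'a'  n16⇒n16 ·f
[68] read 'e'  n16⇒n17  emit P5@[68:68]
[69] read 'b'  n17⇒n18  emit P4@[66:69]
[70] read 'd'  n18⇒n19 ·f
[71] read 'd'  n19⇒n20
[72] read 'e'  n20⇒n21  emit P5@[72:72],P6@[70:72]
[73] read 'd'  n21⇒n19 ·f
[74] read 'a'  n19⇒n15 ·f

All matches (sorted): [[1,5],[2,5],[6,3],[6,5],[6,6],[7,5],[9,2],[11,2],[16,2],[23,5],[23,6],[25,5],[27,2],[29,5],[30,4],[31,2],[33,5],[34,4],[38,5],[39,4],[40,5],[41,5],[45,0],[49,5],[53,0],[56,5],[56,6],[59,5],[60,4],[64,5],[64,6],[68,5],[69,4],[72,5],[72,6]]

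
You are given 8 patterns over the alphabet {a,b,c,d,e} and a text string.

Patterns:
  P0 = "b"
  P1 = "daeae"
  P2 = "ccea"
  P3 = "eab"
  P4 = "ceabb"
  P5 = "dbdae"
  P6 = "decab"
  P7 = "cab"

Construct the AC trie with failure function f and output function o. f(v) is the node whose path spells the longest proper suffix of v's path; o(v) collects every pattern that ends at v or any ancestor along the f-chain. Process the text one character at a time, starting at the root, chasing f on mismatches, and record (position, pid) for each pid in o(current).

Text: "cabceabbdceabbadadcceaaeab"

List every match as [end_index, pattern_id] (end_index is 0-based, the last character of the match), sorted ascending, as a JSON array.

Construct AC machine:
Trie nodes:
  n0 'ε': b→1 c→7 d→2 e→11
  n1 'b': ·  [P0 ends]
  n2 'd': a→3 b→18 e→22
  n3 'da': e→4
  n4 'dae': a→5
  n5 'daea': e→6
  n6 'daeae': ·  [P1 ends]
  n7 'c': a→26 c→8 e→14
  n8 'cc': e→9
  n9 'cce': a→10
  n10 'ccea': ·  [P2 ends]
  n11 'e': a→12
  n12 'ea': b→13
  n13 'eab': ·  [P3 ends]
  n14 'ce': a→15
  n15 'cea': b→16
  n16 'ceab': b→17
  n17 'ceabb': ·  [P4 ends]
  n18 'db': d→19
  n19 'dbd': a→20
  n20 'dbda': e→21
  n21 'dbdae': ·  [P5 ends]
  n22 'de': c→23
  n23 'dec': a→24
  n24 'deca': b→25
  n25 'decab': ·  [P6 ends]
  n26 'ca': b→27
  n27 'cab': ·  [P7 ends]

BFS fail/out derivation:
  fail(1) 'b': from fail(0)=0 chase 'b': 0 ⇒ 0;  out={0}∪out(0)={0}
  fail(2) 'd': from fail(0)=0 chase 'd': 0 ⇒ 0;  out=∅∪out(0)=∅
  fail(7) 'c': from fail(0)=0 chase 'c': 0 ⇒ 0;  out=∅∪out(0)=∅
  fail(11) 'e': from fail(0)=0 chase 'e': 0 ⇒ 0;  out=∅∪out(0)=∅
  fail(3) 'da': from fail(2)=0 chase 'a': 0 ⇒ 0;  out=∅∪out(0)=∅
  fail(8) 'cc': from fail(7)=0 chase 'c': 0 ⇒ 7;  out=∅∪out(7)=∅
  fail(12) 'ea': from fail(11)=0 chase 'a': 0 ⇒ 0;  out=∅∪out(0)=∅
  fail(14) 'ce': from fail(7)=0 chase 'e': 0 ⇒ 11;  out=∅∪out(11)=∅
  fail(18) 'db': from fail(2)=0 chase 'b': 0 ⇒ 1;  out=∅∪out(1)={0}
  fail(22) 'de': from fail(2)=0 chase 'e': 0 ⇒ 11;  out=∅∪out(11)=∅
  fail(26) 'ca': from fail(7)=0 chase 'a': 0 ⇒ 0;  out=∅∪out(0)=∅
  fail(4) 'dae': from fail(3)=0 chase 'e': 0 ⇒ 11;  out=∅∪out(11)=∅
  fail(9) 'cce': from fail(8)=7 chase 'e': 7 ⇒ 14;  out=∅∪out(14)=∅
  fail(13) 'eab': from fail(12)=0 chase 'b': 0 ⇒ 1;  out={3}∪out(1)={0,3}
  fail(15) 'cea': from fail(14)=11 chase 'a': 11 ⇒ 12;  out=∅∪out(12)=∅
  fail(19) 'dbd': from fail(18)=1 chase 'd': 1→0 ⇒ 2;  out=∅∪out(2)=∅
  fail(23) 'dec': from fail(22)=11 chase 'c': 11→0 ⇒ 7;  out=∅∪out(7)=∅
  fail(27) 'cab': from fail(26)=0 chase 'b': 0 ⇒ 1;  out={7}∪out(1)={0,7}
  fail(5) 'daea': from fail(4)=11 chase 'a': 11 ⇒ 12;  out=∅∪out(12)=∅
  fail(10) 'ccea': from fail(9)=14 chase 'a': 14 ⇒ 15;  out={2}∪out(15)={2}
  fail(16) 'ceab': from fail(15)=12 chase 'b': 12 ⇒ 13;  out=∅∪out(13)={0,3}
  fail(20) 'dbda': from fail(19)=2 chase 'a': 2 ⇒ 3;  out=∅∪out(3)=∅
  fail(24) 'deca': from fail(23)=7 chase 'a': 7 ⇒ 26;  out=∅∪out(26)=∅
  fail(6) 'daeae': from fail(5)=12 chase 'e': 12→0 ⇒ 11;  out={1}∪out(11)={1}
  fail(17) 'ceabb': from fail(16)=13 chase 'b': 13→1→0 ⇒ 1;  out={4}∪out(1)={0,4}
  fail(21) 'dbdae': from fail(20)=3 chase 'e': 3 ⇒ 4;  out={5}∪out(4)={5}
  fail(25) 'decab': from fail(24)=26 chase 'b': 26 ⇒ 27;  out={6}∪out(27)={0,6,7}

Scan:
i=0 'c': node 0→7
i=1 'a': node 7→26
i=2 'b': node 26→27  → match P0@[2:2],P7@[0:2]
i=3 'c': node 27→7 (via fail)
i=4 'e': node 7→14
i=5 'a': node 14→15
i=6 'b': node 15→16  → match P0@[6:6],P3@[4:6]
i=7 'b': node 16→17  → match P0@[7:7],P4@[3:7]
i=8 'd': node 17→2 (via fail)
i=9 'c': node 2→7 (via fail)
i=10 'e': node 7→14
i=11 'a': node 14→15
i=12 'b': node 15→16  → match P0@[12:12],P3@[10:12]
i=13 'b': node 16→17  → match P0@[13:13],P4@[9:13]
i=14 'a': node 17→0 (via fail)
i=15 'd': node 0→2
i=16 'a': node 2→3
i=17 'd': node 3→2 (via fail)
i=18 'c': node 2→7 (via fail)
i=19 'c': node 7→8
i=20 'e': node 8→9
i=21 'a': node 9→10  → match P2@[18:21]
i=22 'a': node 10→0 (via fail)
i=23 'e': node 0→11
i=24 'a': node 11→12
i=25 'b': node 12→13  → match P0@[25:25],P3@[23:25]

Result: [[2,0],[2,7],[6,0],[6,3],[7,0],[7,4],[12,0],[12,3],[13,0],[13,4],[21,2],[25,0],[25,3]]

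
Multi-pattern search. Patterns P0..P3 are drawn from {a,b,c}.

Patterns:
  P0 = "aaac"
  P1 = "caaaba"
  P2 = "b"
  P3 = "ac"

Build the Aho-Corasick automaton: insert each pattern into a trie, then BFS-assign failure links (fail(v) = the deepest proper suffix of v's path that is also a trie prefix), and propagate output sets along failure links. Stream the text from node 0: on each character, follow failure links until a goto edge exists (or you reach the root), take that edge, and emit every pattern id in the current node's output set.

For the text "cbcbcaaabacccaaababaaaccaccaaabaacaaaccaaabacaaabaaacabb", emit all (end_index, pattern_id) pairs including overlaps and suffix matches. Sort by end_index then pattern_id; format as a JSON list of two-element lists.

Construct AC machine:
Trie nodes:
  0='ε' goto a→1 b→11 c→5
  1='a' goto a→2 c→12
  2='aa' goto a→3
  3='aaa' goto c→4
  4='aaac' goto ·  [P0 ends]
  5='c' goto a→6
  6='ca' goto a→7
  7='caa' goto a→8
  8='caaa' goto b→9
  9='caaab' goto a→10
  10='caaaba' goto ·  [P1 ends]
  11='b' goto ·  [P2 ends]
  12='ac' goto ·  [P3 ends]

Failure links (BFS by depth):
  n1('a'): parent n0 fail=0; on 'a' 0 → fail=0;  out ∅∪∅=∅
  n5('c'): parent n0 fail=0; on 'c' 0 → fail=0;  out ∅∪∅=∅
  n11('b'): parent n0 fail=0; on 'b' 0 → fail=0;  out {2}∪∅={2}
  n2('aa'): parent n1 fail=0; on 'a' 0 → fail=1;  out ∅∪∅=∅
  n6('ca'): parent n5 fail=0; on 'a' 0 → fail=1;  out ∅∪∅=∅
  n12('ac'): parent n1 fail=0; on 'c' 0 → fail=5;  out {3}∪∅={3}
  n3('aaa'): parent n2 fail=1; on 'a' 1 → fail=2;  out ∅∪∅=∅
  n7('caa'): parent n6 fail=1; on 'a' 1 → fail=2;  out ∅∪∅=∅
  n4('aaac'): parent n3 fail=2; on 'c' 2→1 → fail=12;  out {0}∪{3}={0,3}
  n8('caaa'): parent n7 fail=2; on 'a' 2 → fail=3;  out ∅∪∅=∅
  n9('caaab'): parent n8 fail=3; on 'b' 3→2→1→0 → fail=11;  out ∅∪{2}={2}
  n10('caaaba'): parent n9 fail=11; on 'a' 11→0 → fail=1;  out {1}∪∅={1}

Text stream:
pos 0 'c': at 5
pos 1 'b': at 11 (via fail)  → match P2@[1:1]
pos 2 'c': at 5 (via fail)
pos 3 'b': at 11 (via fail)  → match P2@[3:3]
pos 4 'c': at 5 (via fail)
pos 5 'a': at 6
pos 6 'a': at 7
pos 7 'a': at 8
pos 8 'b': at 9  → match P2@[8:8]
pos 9 'a': at 10  → match P1@[4:9]
pos 10 'c': at 12 (via fail)  → match P3@[9:10]
pos 11 'c': at 5 (via fail)
pos 12 'c': at 5 (via fail)
pos 13 'a': at 6
pos 14 'a': at 7
pos 15 'a': at 8
pos 16 'b': at 9  → match P2@[16:16]
pos 17 'a': at 10  → match P1@[12:17]
pos 18 'b': at 11 (via fail)  → match P2@[18:18]
pos 19 'a': at 1 (via fail)
pos 20 'a': at 2
pos 21 'a': at 3
pos 22 'c': at 4  → match P0@[19:22],P3@[21:22]
pos 23 'c': at 5 (via fail)
pos 24 'a': at 6
pos 25 'c': at 12 (via fail)  → match P3@[24:25]
pos 26 'c': at 5 (via fail)
pos 27 'a': at 6
pos 28 'a': at 7
pos 29 'a': at 8
pos 30 'b': at 9  → match P2@[30:30]
pos 31 'a': at 10  → match P1@[26:31]
pos 32 'a': at 2 (via fail)
pos 33 'c': at 12 (via fail)  → match P3@[32:33]
pos 34 'a': at 6 (via fail)
pos 35 'a': at 7
pos 36 'a': at 8
pos 37 'c': at 4 (via fail)  → match P0@[34:37],P3@[36:37]
pos 38 'c': at 5 (via fail)
pos 39 'a': at 6
pos 40 'a': at 7
pos 41 'a': at 8
pos 42 'b': at 9  → match P2@[42:42]
pos 43 'a': at 10  → match P1@[38:43]
pos 44 'c': at 12 (via fail)  → match P3@[43:44]
pos 45 'a': at 6 (via fail)
pos 46 'a': at 7
pos 47 'a': at 8
pos 48 'b': at 9  → match P2@[48:48]
pos 49 'a': at 10  → match P1@[44:49]
pos 50 'a': at 2 (via fail)
pos 51 'a': at 3
pos 52 'c': at 4  → match P0@[49:52],P3@[51:52]
pos 53 'a': at 6 (via fail)
pos 54 'b': at 11 (via fail)  → match P2@[54:54]
pos 55 'b': at 11 (via fail)  → match P2@[55:55]

Matches: [[1,2],[3,2],[8,2],[9,1],[10,3],[16,2],[17,1],[18,2],[22,0],[22,3],[25,3],[30,2],[31,1],[33,3],[37,0],[37,3],[42,2],[43,1],[44,3],[48,2],[49,1],[52,0],[52,3],[54,2],[55,2]]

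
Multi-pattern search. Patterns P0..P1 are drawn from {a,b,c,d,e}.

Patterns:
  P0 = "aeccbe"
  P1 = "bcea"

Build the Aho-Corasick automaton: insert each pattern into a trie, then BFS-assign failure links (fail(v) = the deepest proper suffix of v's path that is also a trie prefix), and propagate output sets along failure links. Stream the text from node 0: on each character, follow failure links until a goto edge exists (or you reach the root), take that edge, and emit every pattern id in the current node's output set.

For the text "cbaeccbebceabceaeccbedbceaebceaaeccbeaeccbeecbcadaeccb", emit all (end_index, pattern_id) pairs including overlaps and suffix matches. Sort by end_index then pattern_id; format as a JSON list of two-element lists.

Construct AC machine:
Trie (insert patterns):
  0='ε' goto a→1 b→7
  1='a' goto e→2
  2='ae' goto c→3
  3='aec' goto c→4
  4='aecc' goto b→5
  5='aeccb' goto e→6
  6='aeccbe' goto ·  ←P0
  7='b' goto c→8
  8='bc' goto e→9
  9='bce' goto a→10
  10='bcea' goto ·  ←P1

Failure links (BFS by depth):
  n1('a'): parent n0 fail=0; on 'a' 0 → fail=0;  out ∅∪∅=∅
  n7('b'): parent n0 fail=0; on 'b' 0 → fail=0;  out ∅∪∅=∅
  n2('ae'): parent n1 fail=0; on 'e' 0 → fail=0;  out ∅∪∅=∅
  n8('bc'): parent n7 fail=0; on 'c' 0 → fail=0;  out ∅∪∅=∅
  n3('aec'): parent n2 fail=0; on 'c' 0 → fail=0;  out ∅∪∅=∅
  n9('bce'): parent n8 fail=0; on 'e' 0 → fail=0;  out ∅∪∅=∅
  n4('aecc'): parent n3 fail=0; on 'c' 0 → fail=0;  out ∅∪∅=∅
  n10('bcea'): parent n9 fail=0; on 'a' 0 → fail=1;  out {1}∪∅={1}
  n5('aeccb'): parent n4 fail=0; on 'b' 0 → fail=7;  out ∅∪∅=∅
  n6('aeccbe'): parent n5 fail=7; on 'e' 7→0 → fail=0;  out {0}∪∅={0}

Text stream:
i=0 'c': node 0→0
i=1 'b': node 0→7
i=2 'a': node 7→1 ·f
i=3 'e': node 1→2
i=4 'c': node 2→3
i=5 'c': node 3→4
i=6 'b': node 4→5
i=7 'e': node 5→6  ** P0@[2:7]
i=8 'b': node 6→7 ·f
i=9 'c': node 7→8
i=10 'e': node 8→9
i=11 'a': node 9→10  ** P1@[8:11]
i=12 'b': node 10→7 ·f
i=13 'c': node 7→8
i=14 'e': node 8→9
i=15 'a': node 9→10  ** P1@[12:15]
i=16 'e': node 10→2 ·f
i=17 'c': node 2→3
i=18 'c': node 3→4
i=19 'b': node 4→5
i=20 'e': node 5→6  ** P0@[15:20]
i=21 'd': node 6→0 ·f
i=22 'b': node 0→7
i=23 'c': node 7→8
i=24 'e': node 8→9
i=25 'a': node 9→10  ** P1@[22:25]
i=26 'e': node 10→2 ·f
i=27 'b': node 2→7 ·f
i=28 'c': node 7→8
i=29 'e': node 8→9
i=30 'a': node 9→10  ** P1@[27:30]
i=31 'a': node 10→1 ·f
i=32 'e': node 1→2
i=33 'c': node 2→3
i=34 'c': node 3→4
i=35 'b': node 4→5
i=36 'e': node 5→6  ** P0@[31:36]
i=37 'a': node 6→1 ·f
i=38 'e': node 1→2
i=39 'c': node 2→3
i=40 'c': node 3→4
i=41 'b': node 4→5
i=42 'e': node 5→6  ** P0@[37:42]
i=43 'e': node 6→0 ·f
i=44 'c': node 0→0
i=45 'b': node 0→7
i=46 'c': node 7→8
i=47 'a': node 8→1 ·f
i=48 'd': node 1→0 ·f
i=49 'a': node 0→1
i=50 'e': node 1→2
i=51 'c': node 2→3
i=52 'c': node 3→4
i=53 'b': node 4→5

All matches (sorted): [[7,0],[11,1],[15,1],[20,0],[25,1],[30,1],[36,0],[42,0]]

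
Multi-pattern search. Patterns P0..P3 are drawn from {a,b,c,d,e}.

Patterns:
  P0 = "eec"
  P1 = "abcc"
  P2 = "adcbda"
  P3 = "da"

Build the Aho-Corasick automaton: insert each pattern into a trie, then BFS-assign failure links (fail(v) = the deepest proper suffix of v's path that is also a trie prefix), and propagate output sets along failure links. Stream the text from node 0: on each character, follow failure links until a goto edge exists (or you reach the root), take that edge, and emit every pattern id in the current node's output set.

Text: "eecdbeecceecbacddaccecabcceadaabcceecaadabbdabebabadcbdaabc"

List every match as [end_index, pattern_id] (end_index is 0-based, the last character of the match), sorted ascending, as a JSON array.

Construct AC machine:
Trie (insert patterns):
  0='ε' goto a→4 d→13 e→1
  1='e' goto e→2
  2='ee' goto c→3
  3='eec' goto ·  ←P0
  4='a' goto b→5 d→8
  5='ab' goto c→6
  6='abc' goto c→7
  7='abcc' goto ·  ←P1
  8='ad' goto c→9
  9='adc' goto b→10
  10='adcb' goto d→11
  11='adcbd' goto a→12
  12='adcbda' goto ·  ←P2
  13='d' goto a→14
  14='da' goto ·  ←P3

BFS fail/out derivation:
  fail(1) 'e': from fail(0)=0 chase 'e': 0 ⇒ 0;  out=∅∪out(0)=∅
  fail(4) 'a': from fail(0)=0 chase 'a': 0 ⇒ 0;  out=∅∪out(0)=∅
  fail(13) 'd': from fail(0)=0 chase 'd': 0 ⇒ 0;  out=∅∪out(0)=∅
  fail(2) 'ee': from fail(1)=0 chase 'e': 0 ⇒ 1;  out=∅∪out(1)=∅
  fail(5) 'ab': from fail(4)=0 chase 'b': 0 ⇒ 0;  out=∅∪out(0)=∅
  fail(8) 'ad': from fail(4)=0 chase 'd': 0 ⇒ 13;  out=∅∪out(13)=∅
  fail(14) 'da': from fail(13)=0 chase 'a': 0 ⇒ 4;  out={3}∪out(4)={3}
  fail(3) 'eec': from fail(2)=1 chase 'c': 1→0 ⇒ 0;  out={0}∪out(0)={0}
  fail(6) 'abc': from fail(5)=0 chase 'c': 0 ⇒ 0;  out=∅∪out(0)=∅
  fail(9) 'adc': from fail(8)=13 chase 'c': 13→0 ⇒ 0;  out=∅∪out(0)=∅
  fail(7) 'abcc': from fail(6)=0 chase 'c': 0 ⇒ 0;  out={1}∪out(0)={1}
  fail(10) 'adcb': from fail(9)=0 chase 'b': 0 ⇒ 0;  out=∅∪out(0)=∅
  fail(11) 'adcbd': from fail(10)=0 chase 'd': 0 ⇒ 13;  out=∅∪out(13)=∅
  fail(12) 'adcbda': from fail(11)=13 chase 'a': 13 ⇒ 14;  out={2}∪out(14)={2,3}

Run:
[0] read 'e'  n0⇒n1
[1] read 'e'  n1⇒n2
[2] read 'c'  n2⇒n3  → match P0@[0:2]
[3] read 'd'  n3⇒n13 ·f
[4] read 'b'  n13⇒n0 ·f
[5] read 'e'  n0⇒n1
[6] read 'e'  n1⇒n2
[7] read 'c'  n2⇒n3  → match P0@[5:7]
[8] read 'c'  n3⇒n0 ·f
[9] read 'e'  n0⇒n1
[10] read 'e'  n1⇒n2
[11] read 'c'  n2⇒n3  → match P0@[9:11]
[12] read 'b'  n3⇒n0 ·f
[13] read 'a'  n0⇒n4
[14] read 'c'  n4⇒n0 ·f
[15] read 'd'  n0⇒n13
[16] read 'd'  n13⇒n13 ·f
[17] read 'a'  n13⇒n14  → match P3@[16:17]
[18] read 'c'  n14⇒n0 ·f
[19] read 'c'  n0⇒n0
[20] read 'e'  n0⇒n1
[21] read 'c'  n1⇒n0 ·f
[22] read 'a'  n0⇒n4
[23] read 'b'  n4⇒n5
[24] read 'c'  n5⇒n6
[25] read 'c'  n6⇒n7  → match P1@[22:25]
[26] read 'e'  n7⇒n1 ·f
[27] read 'a'  n1⇒n4 ·f
[28] read 'd'  n4⇒n8
[29] read 'a'  n8⇒n14 ·f  → match P3@[28:29]
[30] read 'a'  n14⇒n4 ·f
[31] read 'b'  n4⇒n5
[32] read 'c'  n5⇒n6
[33] read 'c'  n6⇒n7  → match P1@[30:33]
[34] read 'e'  n7⇒n1 ·f
[35] read 'e'  n1⇒n2
[36] read 'c'  n2⇒n3  → match P0@[34:36]
[37] read 'a'  n3⇒n4 ·f
[38] read 'a'  n4⇒n4 ·f
[39] read 'd'  n4⇒n8
[40] read 'a'  n8⇒n14 ·f  → match P3@[39:40]
[41] read 'b'  n14⇒n5 ·f
[42] read 'b'  n5⇒n0 ·f
[43] read 'd'  n0⇒n13
[44] read 'a'  n13⇒n14  → match P3@[43:44]
[45] read 'b'  n14⇒n5 ·f
[46] read 'e'  n5⇒n1 ·f
[47] read 'b'  n1⇒n0 ·f
[48] read 'a'  n0⇒n4
[49] read 'b'  n4⇒n5
[50] read 'a'  n5⇒n4 ·f
[51] read 'd'  n4⇒n8
[52] read 'c'  n8⇒n9
[53] read 'b'  n9⇒n10
[54] read 'd'  n10⇒n11
[55] read 'a'  n11⇒n12  → match P2@[50:55],P3@[54:55]
[56] read 'a'  n12⇒n4 ·f
[57] read 'b'  n4⇒n5
[58] read 'c'  n5⇒n6

All matches (sorted): [[2,0],[7,0],[11,0],[17,3],[25,1],[29,3],[33,1],[36,0],[40,3],[44,3],[55,2],[55,3]]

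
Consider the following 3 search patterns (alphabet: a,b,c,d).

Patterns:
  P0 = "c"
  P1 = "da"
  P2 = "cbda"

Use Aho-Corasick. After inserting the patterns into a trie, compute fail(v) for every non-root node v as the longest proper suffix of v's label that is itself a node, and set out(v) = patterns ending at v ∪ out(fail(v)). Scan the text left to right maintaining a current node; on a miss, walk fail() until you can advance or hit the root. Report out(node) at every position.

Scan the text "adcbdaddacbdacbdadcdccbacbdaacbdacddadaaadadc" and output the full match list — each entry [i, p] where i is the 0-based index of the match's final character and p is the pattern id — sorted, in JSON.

Build automaton:
Trie nodes:
  0='ε' goto c→1 d→2
  1='c' goto b→4  ←P0
  2='d' goto a→3
  3='da' goto ·  ←P1
  4='cb' goto d→5
  5='cbd' goto a→6
  6='cbda' goto ·  ←P2

Failure links (BFS by depth):
  fail(1) 'c': from fail(0)=0 chase 'c': 0 ⇒ 0;  out={0}∪out(0)={0}
  fail(2) 'd': from fail(0)=0 chase 'd': 0 ⇒ 0;  out=∅∪out(0)=∅
  fail(3) 'da': from fail(2)=0 chase 'a': 0 ⇒ 0;  out={1}∪out(0)={1}
  fail(4) 'cb': from fail(1)=0 chase 'b': 0 ⇒ 0;  out=∅∪out(0)=∅
  fail(5) 'cbd': from fail(4)=0 chase 'd': 0 ⇒ 2;  out=∅∪out(2)=∅
  fail(6) 'cbda': from fail(5)=2 chase 'a': 2 ⇒ 3;  out={2}∪out(3)={1,2}

Scan:
[0] read 'a'  n0⇒n0
[1] read 'd'  n0⇒n2
[2] read 'c'  n2⇒n1 (fail-walked)  emit P0@[2:2]
[3] read 'b'  n1⇒n4
[4] read 'd'  n4⇒n5
[5] read 'a'  n5⇒n6  emit P1@[4:5],P2@[2:5]
[6] read 'd'  n6⇒n2 (fail-walked)
[7] read 'd'  n2⇒n2 (fail-walked)
[8] read 'a'  n2⇒n3  emit P1@[7:8]
[9] read 'c'  n3⇒n1 (fail-walked)  emit P0@[9:9]
[10] read 'b'  n1⇒n4
[11] read 'd'  n4⇒n5
[12] read 'a'  n5⇒n6  emit P1@[11:12],P2@[9:12]
[13] read 'c'  n6⇒n1 (fail-walked)  emit P0@[13:13]
[14] read 'b'  n1⇒n4
[15] read 'd'  n4⇒n5
[16] read 'a'  n5⇒n6  emit P1@[15:16],P2@[13:16]
[17] read 'd'  n6⇒n2 (fail-walked)
[18] read 'c'  n2⇒n1 (fail-walked)  emit P0@[18:18]
[19] read 'd'  n1⇒n2 (fail-walked)
[20] read 'c'  n2⇒n1 (fail-walked)  emit P0@[20:20]
[21] read 'c'  n1⇒n1 (fail-walked)  emit P0@[21:21]
[22] read 'b'  n1⇒n4
[23] read 'a'  n4⇒n0 (fail-walked)
[24] read 'c'  n0⇒n1  emit P0@[24:24]
[25] read 'b'  n1⇒n4
[26] read 'd'  n4⇒n5
[27] read 'a'  n5⇒n6  emit P1@[26:27],P2@[24:27]
[28] read 'a'  n6⇒n0 (fail-walked)
[29] read 'c'  n0⇒n1  emit P0@[29:29]
[30] read 'b'  n1⇒n4
[31] read 'd'  n4⇒n5
[32] read 'a'  n5⇒n6  emit P1@[31:32],P2@[29:32]
[33] read 'c'  n6⇒n1 (fail-walked)  emit P0@[33:33]
[34] read 'd'  n1⇒n2 (fail-walked)
[35] read 'd'  n2⇒n2 (fail-walked)
[36] read 'a'  n2⇒n3  emit P1@[35:36]
[37] read 'd'  n3⇒n2 (fail-walked)
[38] read 'a'  n2⇒n3  emit P1@[37:38]
[39] read 'a'  n3⇒n0 (fail-walked)
[40] read 'a'  n0⇒n0
[41] read 'd'  n0⇒n2
[42] read 'a'  n2⇒n3  emit P1@[41:42]
[43] read 'd'  n3⇒n2 (fail-walked)
[44] read 'c'  n2⇒n1 (fail-walked)  emit P0@[44:44]

Result: [[2,0],[5,1],[5,2],[8,1],[9,0],[12,1],[12,2],[13,0],[16,1],[16,2],[18,0],[20,0],[21,0],[24,0],[27,1],[27,2],[29,0],[32,1],[32,2],[33,0],[36,1],[38,1],[42,1],[44,0]]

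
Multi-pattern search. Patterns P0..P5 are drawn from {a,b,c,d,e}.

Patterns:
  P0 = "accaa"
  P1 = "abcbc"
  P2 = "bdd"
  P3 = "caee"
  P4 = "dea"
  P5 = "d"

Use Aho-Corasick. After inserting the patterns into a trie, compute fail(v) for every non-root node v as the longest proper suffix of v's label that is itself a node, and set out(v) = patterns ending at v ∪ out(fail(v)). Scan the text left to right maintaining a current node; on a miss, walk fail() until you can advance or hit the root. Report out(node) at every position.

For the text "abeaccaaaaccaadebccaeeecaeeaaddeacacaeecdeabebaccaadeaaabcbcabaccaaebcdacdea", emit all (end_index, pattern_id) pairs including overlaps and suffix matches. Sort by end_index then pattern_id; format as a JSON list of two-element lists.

Build:
Trie (insert patterns):
  0='ε' goto a→1 b→10 c→13 d→17
  1='a' goto b→6 c→2
  2='ac' goto c→3
  3='acc' goto a→4
  4='acca' goto a→5
  5='accaa' goto ·  [P0 ends]
  6='ab' goto c→7
  7='abc' goto b→8
  8='abcb' goto c→9
  9='abcbc' goto ·  [P1 ends]
  10='b' goto d→11
  11='bd' goto d→12
  12='bdd' goto ·  [P2 ends]
  13='c' goto a→14
  14='ca' goto e→15
  15='cae' goto e→16
  16='caee' goto ·  [P3 ends]
  17='d' goto e→18  [P5 ends]
  18='de' goto a→19
  19='dea' goto ·  [P4 ends]

Failure links (BFS by depth):
  fail(1) 'a': from fail(0)=0 chase 'a': 0 ⇒ 0;  out=∅∪out(0)=∅
  fail(10) 'b': from fail(0)=0 chase 'b': 0 ⇒ 0;  out=∅∪out(0)=∅
  fail(13) 'c': from fail(0)=0 chase 'c': 0 ⇒ 0;  out=∅∪out(0)=∅
  fail(17) 'd': from fail(0)=0 chase 'd': 0 ⇒ 0;  out={5}∪out(0)={5}
  fail(2) 'ac': from fail(1)=0 chase 'c': 0 ⇒ 13;  out=∅∪out(13)=∅
  fail(6) 'ab': from fail(1)=0 chase 'b': 0 ⇒ 10;  out=∅∪out(10)=∅
  fail(11) 'bd': from fail(10)=0 chase 'd': 0 ⇒ 17;  out=∅∪out(17)={5}
  fail(14) 'ca': from fail(13)=0 chase 'a': 0 ⇒ 1;  out=∅∪out(1)=∅
  fail(18) 'de': from fail(17)=0 chase 'e': 0 ⇒ 0;  out=∅∪out(0)=∅
  fail(3) 'acc': from fail(2)=13 chase 'c': 13→0 ⇒ 13;  out=∅∪out(13)=∅
  fail(7) 'abc': from fail(6)=10 chase 'c': 10→0 ⇒ 13;  out=∅∪out(13)=∅
  fail(12) 'bdd': from fail(11)=17 chase 'd': 17→0 ⇒ 17;  out={2}∪out(17)={2,5}
  fail(15) 'cae': from fail(14)=1 chase 'e': 1→0 ⇒ 0;  out=∅∪out(0)=∅
  fail(19) 'dea': from fail(18)=0 chase 'a': 0 ⇒ 1;  out={4}∪out(1)={4}
  fail(4) 'acca': from fail(3)=13 chase 'a': 13 ⇒ 14;  out=∅∪out(14)=∅
  fail(8) 'abcb': from fail(7)=13 chase 'b': 13→0 ⇒ 10;  out=∅∪out(10)=∅
  fail(16) 'caee': from fail(15)=0 chase 'e': 0 ⇒ 0;  out={3}∪out(0)={3}
  fail(5) 'accaa': from fail(4)=14 chase 'a': 14→1→0 ⇒ 1;  out={0}∪out(1)={0}
  fail(9) 'abcbc': from fail(8)=10 chase 'c': 10→0 ⇒ 13;  out={1}∪out(13)={1}

Run:
i=0 'a': node 0→1
i=1 'b': node 1→6
i=2 'e': node 6→0 (fail-walked)
i=3 'a': node 0→1
i=4 'c': node 1→2
i=5 'c': node 2→3
i=6 'a': node 3→4
i=7 'a': node 4→5  → match P0@[3:7]
i=8 'a': node 5→1 (fail-walked)
i=9 'a': node 1→1 (fail-walked)
i=10 'c': node 1→2
i=11 'c': node 2→3
i=12 'a': node 3→4
i=13 'a': node 4→5  → match P0@[9:13]
i=14 'd': node 5→17 (fail-walked)  → match P5@[14:14]
i=15 'e': node 17→18
i=16 'b': node 18→10 (fail-walked)
i=17 'c': node 10→13 (fail-walked)
i=18 'c': node 13→13 (fail-walked)
i=19 'a': node 13→14
i=20 'e': node 14→15
i=21 'e': node 15→16  → match P3@[18:21]
i=22 'e': node 16→0 (fail-walked)
i=23 'c': node 0→13
i=24 'a': node 13→14
i=25 'e': node 14→15
i=26 'e': node 15→16  → match P3@[23:26]
i=27 'a': node 16→1 (fail-walked)
i=28 'a': node 1→1 (fail-walked)
i=29 'd': node 1→17 (fail-walked)  → match P5@[29:29]
i=30 'd': node 17→17 (fail-walked)  → match P5@[30:30]
i=31 'e': node 17→18
i=32 'a': node 18→19  → match P4@[30:32]
i=33 'c': node 19→2 (fail-walked)
i=34 'a': node 2→14 (fail-walked)
i=35 'c': node 14→2 (fail-walked)
i=36 'a': node 2→14 (fail-walked)
i=37 'e': node 14→15
i=38 'e': node 15→16  → match P3@[35:38]
i=39 'c': node 16→13 (fail-walked)
i=40 'd': node 13→17 (fail-walked)  → match P5@[40:40]
i=41 'e': node 17→18
i=42 'a': node 18→19  → match P4@[40:42]
i=43 'b': node 19→6 (fail-walked)
i=44 'e': node 6→0 (fail-walked)
i=45 'b': node 0→10
i=46 'a': node 10→1 (fail-walked)
i=47 'c': node 1→2
i=48 'c': node 2→3
i=49 'a': node 3→4
i=50 'a': node 4→5  → match P0@[46:50]
i=51 'd': node 5→17 (fail-walked)  → match P5@[51:51]
i=52 'e': node 17→18
i=53 'a': node 18→19  → match P4@[51:53]
i=54 'a': node 19→1 (fail-walked)
i=55 'a': node 1→1 (fail-walked)
i=56 'b': node 1→6
i=57 'c': node 6→7
i=58 'b': node 7→8
i=59 'c': node 8→9  → match P1@[55:59]
i=60 'a': node 9→14 (fail-walked)
i=61 'b': node 14→6 (fail-walked)
i=62 'a': node 6→1 (fail-walked)
i=63 'c': node 1→2
i=64 'c': node 2→3
i=65 'a': node 3→4
i=66 'a': node 4→5  → match P0@[62:66]
i=67 'e': node 5→0 (fail-walked)
i=68 'b': node 0→10
i=69 'c': node 10→13 (fail-walked)
i=70 'd': node 13→17 (fail-walked)  → match P5@[70:70]
i=71 'a': node 17→1 (fail-walked)
i=72 'c': node 1→2
i=73 'd': node 2→17 (fail-walked)  → match P5@[73:73]
i=74 'e': node 17→18
i=75 'a': node 18→19  → match P4@[73:75]

Matches: [[7,0],[13,0],[14,5],[21,3],[26,3],[29,5],[30,5],[32,4],[38,3],[40,5],[42,4],[50,0],[51,5],[53,4],[59,1],[66,0],[70,5],[73,5],[75,4]]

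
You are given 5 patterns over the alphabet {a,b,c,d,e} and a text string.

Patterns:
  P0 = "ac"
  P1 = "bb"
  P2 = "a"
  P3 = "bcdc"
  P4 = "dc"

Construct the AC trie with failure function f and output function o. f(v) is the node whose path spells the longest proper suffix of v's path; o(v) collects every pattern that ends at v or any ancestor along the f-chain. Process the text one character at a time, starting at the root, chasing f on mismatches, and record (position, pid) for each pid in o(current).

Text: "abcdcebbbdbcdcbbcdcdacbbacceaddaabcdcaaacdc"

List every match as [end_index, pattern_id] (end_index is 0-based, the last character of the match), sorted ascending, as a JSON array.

Build:
Trie (insert patterns):
  0='ε' goto a→1 b→3 d→8
  1='a' goto c→2  [P2 ends]
  2='ac' goto ·  [P0 ends]
  3='b' goto b→4 c→5
  4='bb' goto ·  [P1 ends]
  5='bc' goto d→6
  6='bcd' goto c→7
  7='bcdc' goto ·  [P3 ends]
  8='d' goto c→9
  9='dc' goto ·  [P4 ends]

Failure links (BFS by depth):
  fail(1) 'a': from fail(0)=0 chase 'a': 0 ⇒ 0;  out={2}∪out(0)={2}
  fail(3) 'b': from fail(0)=0 chase 'b': 0 ⇒ 0;  out=∅∪out(0)=∅
  fail(8) 'd': from fail(0)=0 chase 'd': 0 ⇒ 0;  out=∅∪out(0)=∅
  fail(2) 'ac': from fail(1)=0 chase 'c': 0 ⇒ 0;  out={0}∪out(0)={0}
  fail(4) 'bb': from fail(3)=0 chase 'b': 0 ⇒ 3;  out={1}∪out(3)={1}
  fail(5) 'bc': from fail(3)=0 chase 'c': 0 ⇒ 0;  out=∅∪out(0)=∅
  fail(9) 'dc': from fail(8)=0 chase 'c': 0 ⇒ 0;  out={4}∪out(0)={4}
  fail(6) 'bcd': from fail(5)=0 chase 'd': 0 ⇒ 8;  out=∅∪out(8)=∅
  fail(7) 'bcdc': from fail(6)=8 chase 'c': 8 ⇒ 9;  out={3}∪out(9)={3,4}

Text stream:
i=0 'a': node 0→1  ** P2@[0:0]
i=1 'b': node 1→3 (via fail)
i=2 'c': node 3→5
i=3 'd': node 5→6
i=4 'c': node 6→7  ** P3@[1:4],P4@[3:4]
i=5 'e': node 7→0 (via fail)
i=6 'b': node 0→3
i=7 'b': node 3→4  ** P1@[6:7]
i=8 'b': node 4→4 (via fail)  ** P1@[7:8]
i=9 'd': node 4→8 (via fail)
i=10 'b': node 8→3 (via fail)
i=11 'c': node 3→5
i=12 'd': node 5→6
i=13 'c': node 6→7  ** P3@[10:13],P4@[12:13]
i=14 'b': node 7→3 (via fail)
i=15 'b': node 3→4  ** P1@[14:15]
i=16 'c': node 4→5 (via fail)
i=17 'd': node 5→6
i=18 'c': node 6→7  ** P3@[15:18],P4@[17:18]
i=19 'd': node 7→8 (via fail)
i=20 'a': node 8→1 (via fail)  ** P2@[20:20]
i=21 'c': node 1→2  ** P0@[20:21]
i=22 'b': node 2→3 (via fail)
i=23 'b': node 3→4  ** P1@[22:23]
i=24 'a': node 4→1 (via fail)  ** P2@[24:24]
i=25 'c': node 1→2  ** P0@[24:25]
i=26 'c': node 2→0 (via fail)
i=27 'e': node 0→0
i=28 'a': node 0→1  ** P2@[28:28]
i=29 'd': node 1→8 (via fail)
i=30 'd': node 8→8 (via fail)
i=31 'a': node 8→1 (via fail)  ** P2@[31:31]
i=32 'a': node 1→1 (via fail)  ** P2@[32:32]
i=33 'b': node 1→3 (via fail)
i=34 'c': node 3→5
i=35 'd': node 5→6
i=36 'c': node 6→7  ** P3@[33:36],P4@[35:36]
i=37 'a': node 7→1 (via fail)  ** P2@[37:37]
i=38 'a': node 1→1 (via fail)  ** P2@[38:38]
i=39 'a': node 1→1 (via fail)  ** P2@[39:39]
i=40 'c': node 1→2  ** P0@[39:40]
i=41 'd': node 2→8 (via fail)
i=42 'c': node 8→9  ** P4@[41:42]

Result: [[0,2],[4,3],[4,4],[7,1],[8,1],[13,3],[13,4],[15,1],[18,3],[18,4],[20,2],[21,0],[23,1],[24,2],[25,0],[28,2],[31,2],[32,2],[36,3],[36,4],[37,2],[38,2],[39,2],[40,0],[42,4]]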